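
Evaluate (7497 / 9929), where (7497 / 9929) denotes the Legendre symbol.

7497 ≡ 1 (mod 4), so quadratic reciprocity gives (7497 / 9929) = (9929 / 7497). Reduce: 9929 ≡ 2432 (mod 7497). Now have (2432 / 7497).
Factor out 2: 2432 = 2^7·19. Since 7497 ≡ 1 (mod 8), (2 / 7497) = +1, and (2 / 7497)^7 = +1. Now have (19 / 7497).
7497 ≡ 1 (mod 4), so quadratic reciprocity gives (19 / 7497) = (7497 / 19). Reduce: 7497 ≡ 11 (mod 19). Now have (11 / 19).
Both 11 ≡ 3 and 19 ≡ 3 (mod 4), so reciprocity gives (11 / 19) = -(19 / 11). Reduce: 19 ≡ 8 (mod 11). Now have -(8 / 11).
Factor out 2: 8 = 2^3. Since 11 ≡ 3 (mod 8), (2 / 11) = -1, and (2 / 11)^3 = -1. Now have (1 / 11).
(1 / 11) = 1. Collecting the sign factors: 1.

1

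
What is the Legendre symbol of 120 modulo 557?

-1

(120 / 557)
  = -(15 / 557)    [557 ≡ 5 mod 8 ⇒ (2 / 557)^3 = -1]
  = -(557 / 15)    [QR: 557 ≡ 1 mod 4, sign kept]
  = -(2 / 15)    [557 ≡ 2 mod 15]
  = -(1 / 15)    [15 ≡ 7 mod 8 ⇒ (2 / 15) = +1]
  = -1    [(1 / 15) = 1]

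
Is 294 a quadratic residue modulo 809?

no

(294|809)
  = (147|809)    [809 ≡ 1 mod 8 ⇒ (2|809) = +1]
  = (809|147)    [QR: 809 ≡ 1 mod 4, sign kept]
  = (74|147)    [809 ≡ 74 mod 147]
  = -(37|147)    [147 ≡ 3 mod 8 ⇒ (2|147) = -1]
  = -(147|37)    [QR: 37 ≡ 1 mod 4, sign kept]
  = -(36|37)    [147 ≡ 36 mod 37]
  = -(9|37)    [37 ≡ 5 mod 8 ⇒ (2|37)^2 = +1]
  = -(37|9)    [QR: 9 ≡ 1 mod 4, sign kept]
  = -(1|9)    [37 ≡ 1 mod 9]
  = -1    [(1|9) = 1]
The Legendre symbol is -1, so x^2 ≡ 294 (mod 809) has no solution.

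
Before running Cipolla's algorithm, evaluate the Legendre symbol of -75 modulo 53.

Reduce the numerator: -75 ≡ 31 (mod 53), so (-75/53) = (31/53).
53 ≡ 1 (mod 4), so quadratic reciprocity gives (31/53) = (53/31). Reduce: 53 ≡ 22 (mod 31). Now have (22/31).
Factor out 2: 22 = 2·11. Since 31 ≡ 7 (mod 8), (2/31) = +1. Now have (11/31).
Both 11 ≡ 3 and 31 ≡ 3 (mod 4), so reciprocity gives (11/31) = -(31/11). Reduce: 31 ≡ 9 (mod 11). Now have -(9/11).
9 ≡ 1 (mod 4), so quadratic reciprocity gives (9/11) = (11/9). Reduce: 11 ≡ 2 (mod 9). Now have -(2/9).
Factor out 2: 2 = 2. Since 9 ≡ 1 (mod 8), (2/9) = +1. Now have -(1/9).
(1/9) = 1. Collecting the sign factors: -1.

-1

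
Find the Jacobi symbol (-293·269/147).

-1

By multiplicativity, (-293·269/147) = (-293/147)·(269/147).
First factor (-293/147):
Reduce the numerator: -293 ≡ 1 (mod 147), so (-293/147) = (1/147).
(1/147) = 1. Collecting the sign factors: 1.
Second factor (269/147):
Reduce the numerator: 269 ≡ 122 (mod 147), so (269/147) = (122/147).
Factor out 2: 122 = 2·61. Since 147 ≡ 3 (mod 8), (2/147) = -1. Now have -(61/147).
61 ≡ 1 (mod 4), so quadratic reciprocity gives (61/147) = (147/61). Reduce: 147 ≡ 25 (mod 61). Now have -(25/61).
25 ≡ 1 (mod 4), so quadratic reciprocity gives (25/61) = (61/25). Reduce: 61 ≡ 11 (mod 25). Now have -(11/25).
25 ≡ 1 (mod 4), so quadratic reciprocity gives (11/25) = (25/11). Reduce: 25 ≡ 3 (mod 11). Now have -(3/11).
Both 3 ≡ 3 and 11 ≡ 3 (mod 4), so reciprocity gives (3/11) = -(11/3). Reduce: 11 ≡ 2 (mod 3). Now have (2/3).
Factor out 2: 2 = 2. Since 3 ≡ 3 (mod 8), (2/3) = -1. Now have -(1/3).
(1/3) = 1. Collecting the sign factors: -1.
Product: (1)·(-1) = -1.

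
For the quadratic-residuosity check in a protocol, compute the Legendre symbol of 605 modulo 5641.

(605|5641)
  = (5641|605)    [QR: 605 ≡ 1 mod 4, sign kept]
  = (196|605)    [5641 ≡ 196 mod 605]
  = (49|605)    [605 ≡ 5 mod 8 ⇒ (2|605)^2 = +1]
  = (605|49)    [QR: 49 ≡ 1 mod 4, sign kept]
  = (17|49)    [605 ≡ 17 mod 49]
  = (49|17)    [QR: 17 ≡ 1 mod 4, sign kept]
  = (15|17)    [49 ≡ 15 mod 17]
  = (17|15)    [QR: 17 ≡ 1 mod 4, sign kept]
  = (2|15)    [17 ≡ 2 mod 15]
  = (1|15)    [15 ≡ 7 mod 8 ⇒ (2|15) = +1]
  = 1    [(1|15) = 1]

1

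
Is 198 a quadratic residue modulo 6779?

(198|6779)
  = -(99|6779)    [6779 ≡ 3 mod 8 ⇒ (2|6779) = -1]
  = (6779|99)    [QR: both ≡ 3 mod 4, sign flips]
  = (47|99)    [6779 ≡ 47 mod 99]
  = -(99|47)    [QR: both ≡ 3 mod 4, sign flips]
  = -(5|47)    [99 ≡ 5 mod 47]
  = -(47|5)    [QR: 5 ≡ 1 mod 4, sign kept]
  = -(2|5)    [47 ≡ 2 mod 5]
  = (1|5)    [5 ≡ 5 mod 8 ⇒ (2|5) = -1]
  = 1    [(1|5) = 1]
(198|6779) = 1, and 6779 is prime, so 198 is a quadratic residue mod 6779.

yes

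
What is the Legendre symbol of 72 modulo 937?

1

(72 / 937)
  = (9 / 937)    [937 ≡ 1 mod 8 ⇒ (2 / 937)^3 = +1]
  = (937 / 9)    [QR: 9 ≡ 1 mod 4, sign kept]
  = (1 / 9)    [937 ≡ 1 mod 9]
  = 1    [(1 / 9) = 1]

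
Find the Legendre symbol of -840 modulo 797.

(-840 / 797)
  = (754 / 797)    [-840 ≡ 754 mod 797]
  = -(377 / 797)    [797 ≡ 5 mod 8 ⇒ (2 / 797) = -1]
  = -(797 / 377)    [QR: 377 ≡ 1 mod 4, sign kept]
  = -(43 / 377)    [797 ≡ 43 mod 377]
  = -(377 / 43)    [QR: 377 ≡ 1 mod 4, sign kept]
  = -(33 / 43)    [377 ≡ 33 mod 43]
  = -(43 / 33)    [QR: 33 ≡ 1 mod 4, sign kept]
  = -(10 / 33)    [43 ≡ 10 mod 33]
  = -(5 / 33)    [33 ≡ 1 mod 8 ⇒ (2 / 33) = +1]
  = -(33 / 5)    [QR: 5 ≡ 1 mod 4, sign kept]
  = -(3 / 5)    [33 ≡ 3 mod 5]
  = -(5 / 3)    [QR: 5 ≡ 1 mod 4, sign kept]
  = -(2 / 3)    [5 ≡ 2 mod 3]
  = (1 / 3)    [3 ≡ 3 mod 8 ⇒ (2 / 3) = -1]
  = 1    [(1 / 3) = 1]

1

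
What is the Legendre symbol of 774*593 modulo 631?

1

By multiplicativity, (774·593 / 631) = (774 / 631)·(593 / 631).
First factor (774 / 631):
Reduce the numerator: 774 ≡ 143 (mod 631), so (774 / 631) = (143 / 631).
Both 143 ≡ 3 and 631 ≡ 3 (mod 4), so reciprocity gives (143 / 631) = -(631 / 143). Reduce: 631 ≡ 59 (mod 143). Now have -(59 / 143).
Both 59 ≡ 3 and 143 ≡ 3 (mod 4), so reciprocity gives (59 / 143) = -(143 / 59). Reduce: 143 ≡ 25 (mod 59). Now have (25 / 59).
25 ≡ 1 (mod 4), so quadratic reciprocity gives (25 / 59) = (59 / 25). Reduce: 59 ≡ 9 (mod 25). Now have (9 / 25).
9 ≡ 1 (mod 4), so quadratic reciprocity gives (9 / 25) = (25 / 9). Reduce: 25 ≡ 7 (mod 9). Now have (7 / 9).
9 ≡ 1 (mod 4), so quadratic reciprocity gives (7 / 9) = (9 / 7). Reduce: 9 ≡ 2 (mod 7). Now have (2 / 7).
Factor out 2: 2 = 2. Since 7 ≡ 7 (mod 8), (2 / 7) = +1. Now have (1 / 7).
(1 / 7) = 1. Collecting the sign factors: 1.
Second factor (593 / 631):
593 ≡ 1 (mod 4), so quadratic reciprocity gives (593 / 631) = (631 / 593). Reduce: 631 ≡ 38 (mod 593). Now have (38 / 593).
Factor out 2: 38 = 2·19. Since 593 ≡ 1 (mod 8), (2 / 593) = +1. Now have (19 / 593).
593 ≡ 1 (mod 4), so quadratic reciprocity gives (19 / 593) = (593 / 19). Reduce: 593 ≡ 4 (mod 19). Now have (4 / 19).
Factor out 2: 4 = 2^2. Since 19 ≡ 3 (mod 8), (2 / 19) = -1, and (2 / 19)^2 = +1. Now have (1 / 19).
(1 / 19) = 1. Collecting the sign factors: 1.
Product: (1)·(1) = 1.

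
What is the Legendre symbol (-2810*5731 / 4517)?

By multiplicativity, (-2810·5731 / 4517) = (-2810 / 4517)·(5731 / 4517).
First factor (-2810 / 4517):
(-2810 / 4517)
  = (2810 / 4517)    [4517 ≡ 1 mod 4 ⇒ (-1 / 4517) = +1]
  = -(1405 / 4517)    [4517 ≡ 5 mod 8 ⇒ (2 / 4517) = -1]
  = -(4517 / 1405)    [QR: 1405 ≡ 1 mod 4, sign kept]
  = -(302 / 1405)    [4517 ≡ 302 mod 1405]
  = (151 / 1405)    [1405 ≡ 5 mod 8 ⇒ (2 / 1405) = -1]
  = (1405 / 151)    [QR: 1405 ≡ 1 mod 4, sign kept]
  = (46 / 151)    [1405 ≡ 46 mod 151]
  = (23 / 151)    [151 ≡ 7 mod 8 ⇒ (2 / 151) = +1]
  = -(151 / 23)    [QR: both ≡ 3 mod 4, sign flips]
  = -(13 / 23)    [151 ≡ 13 mod 23]
  = -(23 / 13)    [QR: 13 ≡ 1 mod 4, sign kept]
  = -(10 / 13)    [23 ≡ 10 mod 13]
  = (5 / 13)    [13 ≡ 5 mod 8 ⇒ (2 / 13) = -1]
  = (13 / 5)    [QR: 5 ≡ 1 mod 4, sign kept]
  = (3 / 5)    [13 ≡ 3 mod 5]
  = (5 / 3)    [QR: 5 ≡ 1 mod 4, sign kept]
  = (2 / 3)    [5 ≡ 2 mod 3]
  = -(1 / 3)    [3 ≡ 3 mod 8 ⇒ (2 / 3) = -1]
  = -1    [(1 / 3) = 1]
Second factor (5731 / 4517):
(5731 / 4517)
  = (1214 / 4517)    [5731 ≡ 1214 mod 4517]
  = -(607 / 4517)    [4517 ≡ 5 mod 8 ⇒ (2 / 4517) = -1]
  = -(4517 / 607)    [QR: 4517 ≡ 1 mod 4, sign kept]
  = -(268 / 607)    [4517 ≡ 268 mod 607]
  = -(67 / 607)    [607 ≡ 7 mod 8 ⇒ (2 / 607)^2 = +1]
  = (607 / 67)    [QR: both ≡ 3 mod 4, sign flips]
  = (4 / 67)    [607 ≡ 4 mod 67]
  = (1 / 67)    [67 ≡ 3 mod 8 ⇒ (2 / 67)^2 = +1]
  = 1    [(1 / 67) = 1]
Product: (-1)·(1) = -1.

-1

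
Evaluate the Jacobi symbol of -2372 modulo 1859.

1

(-2372/1859)
  = (1346/1859)    [-2372 ≡ 1346 mod 1859]
  = -(673/1859)    [1859 ≡ 3 mod 8 ⇒ (2/1859) = -1]
  = -(1859/673)    [QR: 673 ≡ 1 mod 4, sign kept]
  = -(513/673)    [1859 ≡ 513 mod 673]
  = -(673/513)    [QR: 513 ≡ 1 mod 4, sign kept]
  = -(160/513)    [673 ≡ 160 mod 513]
  = -(5/513)    [513 ≡ 1 mod 8 ⇒ (2/513)^5 = +1]
  = -(513/5)    [QR: 5 ≡ 1 mod 4, sign kept]
  = -(3/5)    [513 ≡ 3 mod 5]
  = -(5/3)    [QR: 5 ≡ 1 mod 4, sign kept]
  = -(2/3)    [5 ≡ 2 mod 3]
  = (1/3)    [3 ≡ 3 mod 8 ⇒ (2/3) = -1]
  = 1    [(1/3) = 1]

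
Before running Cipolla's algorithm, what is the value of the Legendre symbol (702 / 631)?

(702 / 631)
  = (71 / 631)    [702 ≡ 71 mod 631]
  = -(631 / 71)    [QR: both ≡ 3 mod 4, sign flips]
  = -(63 / 71)    [631 ≡ 63 mod 71]
  = (71 / 63)    [QR: both ≡ 3 mod 4, sign flips]
  = (8 / 63)    [71 ≡ 8 mod 63]
  = (1 / 63)    [63 ≡ 7 mod 8 ⇒ (2 / 63)^3 = +1]
  = 1    [(1 / 63) = 1]

1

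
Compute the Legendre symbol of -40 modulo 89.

1

Pull out -1: (-40/89) = (-1/89)·(40/89). Since 89 ≡ 1 (mod 4), (-1/89) = +1. Now have (40/89).
Factor out 2: 40 = 2^3·5. Since 89 ≡ 1 (mod 8), (2/89) = +1, and (2/89)^3 = +1. Now have (5/89).
5 ≡ 1 (mod 4), so quadratic reciprocity gives (5/89) = (89/5). Reduce: 89 ≡ 4 (mod 5). Now have (4/5).
Factor out 2: 4 = 2^2. Since 5 ≡ 5 (mod 8), (2/5) = -1, and (2/5)^2 = +1. Now have (1/5).
(1/5) = 1. Collecting the sign factors: 1.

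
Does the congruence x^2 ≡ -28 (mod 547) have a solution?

Pull out -1: (-28/547) = (-1/547)·(28/547). Since 547 ≡ 3 (mod 4), (-1/547) = -1. Now have -(28/547).
Factor out 2: 28 = 2^2·7. Since 547 ≡ 3 (mod 8), (2/547) = -1, and (2/547)^2 = +1. Now have -(7/547).
Both 7 ≡ 3 and 547 ≡ 3 (mod 4), so reciprocity gives (7/547) = -(547/7). Reduce: 547 ≡ 1 (mod 7). Now have (1/7).
(1/7) = 1. Collecting the sign factors: 1.
(-28/547) = 1, and 547 is prime, so -28 is a quadratic residue mod 547.

yes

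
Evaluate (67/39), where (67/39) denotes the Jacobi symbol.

-1

Reduce the numerator: 67 ≡ 28 (mod 39), so (67/39) = (28/39).
Factor out 2: 28 = 2^2·7. Since 39 ≡ 7 (mod 8), (2/39) = +1, and (2/39)^2 = +1. Now have (7/39).
Both 7 ≡ 3 and 39 ≡ 3 (mod 4), so reciprocity gives (7/39) = -(39/7). Reduce: 39 ≡ 4 (mod 7). Now have -(4/7).
Factor out 2: 4 = 2^2. Since 7 ≡ 7 (mod 8), (2/7) = +1, and (2/7)^2 = +1. Now have -(1/7).
(1/7) = 1. Collecting the sign factors: -1.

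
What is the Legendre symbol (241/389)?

(241/389)
  = (389/241)    [QR: 241 ≡ 1 mod 4, sign kept]
  = (148/241)    [389 ≡ 148 mod 241]
  = (37/241)    [241 ≡ 1 mod 8 ⇒ (2/241)^2 = +1]
  = (241/37)    [QR: 37 ≡ 1 mod 4, sign kept]
  = (19/37)    [241 ≡ 19 mod 37]
  = (37/19)    [QR: 37 ≡ 1 mod 4, sign kept]
  = (18/19)    [37 ≡ 18 mod 19]
  = -(9/19)    [19 ≡ 3 mod 8 ⇒ (2/19) = -1]
  = -(19/9)    [QR: 9 ≡ 1 mod 4, sign kept]
  = -(1/9)    [19 ≡ 1 mod 9]
  = -1    [(1/9) = 1]

-1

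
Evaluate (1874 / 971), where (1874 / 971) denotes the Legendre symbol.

-1

Reduce the numerator: 1874 ≡ 903 (mod 971), so (1874 / 971) = (903 / 971).
Both 903 ≡ 3 and 971 ≡ 3 (mod 4), so reciprocity gives (903 / 971) = -(971 / 903). Reduce: 971 ≡ 68 (mod 903). Now have -(68 / 903).
Factor out 2: 68 = 2^2·17. Since 903 ≡ 7 (mod 8), (2 / 903) = +1, and (2 / 903)^2 = +1. Now have -(17 / 903).
17 ≡ 1 (mod 4), so quadratic reciprocity gives (17 / 903) = (903 / 17). Reduce: 903 ≡ 2 (mod 17). Now have -(2 / 17).
Factor out 2: 2 = 2. Since 17 ≡ 1 (mod 8), (2 / 17) = +1. Now have -(1 / 17).
(1 / 17) = 1. Collecting the sign factors: -1.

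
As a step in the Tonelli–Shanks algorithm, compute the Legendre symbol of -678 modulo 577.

-1

Pull out -1: (-678/577) = (-1/577)·(678/577). Since 577 ≡ 1 (mod 4), (-1/577) = +1. Now have (678/577).
Reduce the numerator: 678 ≡ 101 (mod 577), so (678/577) = (101/577).
101 ≡ 1 (mod 4), so quadratic reciprocity gives (101/577) = (577/101). Reduce: 577 ≡ 72 (mod 101). Now have (72/101).
Factor out 2: 72 = 2^3·9. Since 101 ≡ 5 (mod 8), (2/101) = -1, and (2/101)^3 = -1. Now have -(9/101).
9 ≡ 1 (mod 4), so quadratic reciprocity gives (9/101) = (101/9). Reduce: 101 ≡ 2 (mod 9). Now have -(2/9).
Factor out 2: 2 = 2. Since 9 ≡ 1 (mod 8), (2/9) = +1. Now have -(1/9).
(1/9) = 1. Collecting the sign factors: -1.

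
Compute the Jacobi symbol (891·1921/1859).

By multiplicativity, (891·1921/1859) = (891/1859)·(1921/1859).
First factor (891/1859):
Both 891 ≡ 3 and 1859 ≡ 3 (mod 4), so reciprocity gives (891/1859) = -(1859/891). Reduce: 1859 ≡ 77 (mod 891). Now have -(77/891).
77 ≡ 1 (mod 4), so quadratic reciprocity gives (77/891) = (891/77). Reduce: 891 ≡ 44 (mod 77). Now have -(44/77).
Factor out 2: 44 = 2^2·11. Since 77 ≡ 5 (mod 8), (2/77) = -1, and (2/77)^2 = +1. Now have -(11/77).
77 ≡ 1 (mod 4), so quadratic reciprocity gives (11/77) = (77/11). Reduce: 77 ≡ 0 (mod 11). Now have -(0/11).
The numerator is now 0 with denominator 11 > 1: the symbol is 0.
Second factor (1921/1859):
Reduce the numerator: 1921 ≡ 62 (mod 1859), so (1921/1859) = (62/1859).
Factor out 2: 62 = 2·31. Since 1859 ≡ 3 (mod 8), (2/1859) = -1. Now have -(31/1859).
Both 31 ≡ 3 and 1859 ≡ 3 (mod 4), so reciprocity gives (31/1859) = -(1859/31). Reduce: 1859 ≡ 30 (mod 31). Now have (30/31).
Factor out 2: 30 = 2·15. Since 31 ≡ 7 (mod 8), (2/31) = +1. Now have (15/31).
Both 15 ≡ 3 and 31 ≡ 3 (mod 4), so reciprocity gives (15/31) = -(31/15). Reduce: 31 ≡ 1 (mod 15). Now have -(1/15).
(1/15) = 1. Collecting the sign factors: -1.
Product: (0)·(-1) = 0.

0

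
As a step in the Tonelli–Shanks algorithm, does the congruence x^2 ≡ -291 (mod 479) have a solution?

Pull out -1: (-291|479) = (-1|479)·(291|479). Since 479 ≡ 3 (mod 4), (-1|479) = -1. Now have -(291|479).
Both 291 ≡ 3 and 479 ≡ 3 (mod 4), so reciprocity gives (291|479) = -(479|291). Reduce: 479 ≡ 188 (mod 291). Now have (188|291).
Factor out 2: 188 = 2^2·47. Since 291 ≡ 3 (mod 8), (2|291) = -1, and (2|291)^2 = +1. Now have (47|291).
Both 47 ≡ 3 and 291 ≡ 3 (mod 4), so reciprocity gives (47|291) = -(291|47). Reduce: 291 ≡ 9 (mod 47). Now have -(9|47).
9 ≡ 1 (mod 4), so quadratic reciprocity gives (9|47) = (47|9). Reduce: 47 ≡ 2 (mod 9). Now have -(2|9).
Factor out 2: 2 = 2. Since 9 ≡ 1 (mod 8), (2|9) = +1. Now have -(1|9).
(1|9) = 1. Collecting the sign factors: -1.
(-291|479) = -1, and 479 is prime, so -291 is not a quadratic residue mod 479.

no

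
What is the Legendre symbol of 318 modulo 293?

(318/293)
  = (25/293)    [318 ≡ 25 mod 293]
  = (293/25)    [QR: 25 ≡ 1 mod 4, sign kept]
  = (18/25)    [293 ≡ 18 mod 25]
  = (9/25)    [25 ≡ 1 mod 8 ⇒ (2/25) = +1]
  = (25/9)    [QR: 9 ≡ 1 mod 4, sign kept]
  = (7/9)    [25 ≡ 7 mod 9]
  = (9/7)    [QR: 9 ≡ 1 mod 4, sign kept]
  = (2/7)    [9 ≡ 2 mod 7]
  = (1/7)    [7 ≡ 7 mod 8 ⇒ (2/7) = +1]
  = 1    [(1/7) = 1]

1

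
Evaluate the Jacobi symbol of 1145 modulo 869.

Reduce the numerator: 1145 ≡ 276 (mod 869), so (1145/869) = (276/869).
Factor out 2: 276 = 2^2·69. Since 869 ≡ 5 (mod 8), (2/869) = -1, and (2/869)^2 = +1. Now have (69/869).
69 ≡ 1 (mod 4), so quadratic reciprocity gives (69/869) = (869/69). Reduce: 869 ≡ 41 (mod 69). Now have (41/69).
41 ≡ 1 (mod 4), so quadratic reciprocity gives (41/69) = (69/41). Reduce: 69 ≡ 28 (mod 41). Now have (28/41).
Factor out 2: 28 = 2^2·7. Since 41 ≡ 1 (mod 8), (2/41) = +1, and (2/41)^2 = +1. Now have (7/41).
41 ≡ 1 (mod 4), so quadratic reciprocity gives (7/41) = (41/7). Reduce: 41 ≡ 6 (mod 7). Now have (6/7).
Factor out 2: 6 = 2·3. Since 7 ≡ 7 (mod 8), (2/7) = +1. Now have (3/7).
Both 3 ≡ 3 and 7 ≡ 3 (mod 4), so reciprocity gives (3/7) = -(7/3). Reduce: 7 ≡ 1 (mod 3). Now have -(1/3).
(1/3) = 1. Collecting the sign factors: -1.

-1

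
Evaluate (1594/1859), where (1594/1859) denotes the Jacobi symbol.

-1

Factor out 2: 1594 = 2·797. Since 1859 ≡ 3 (mod 8), (2/1859) = -1. Now have -(797/1859).
797 ≡ 1 (mod 4), so quadratic reciprocity gives (797/1859) = (1859/797). Reduce: 1859 ≡ 265 (mod 797). Now have -(265/797).
265 ≡ 1 (mod 4), so quadratic reciprocity gives (265/797) = (797/265). Reduce: 797 ≡ 2 (mod 265). Now have -(2/265).
Factor out 2: 2 = 2. Since 265 ≡ 1 (mod 8), (2/265) = +1. Now have -(1/265).
(1/265) = 1. Collecting the sign factors: -1.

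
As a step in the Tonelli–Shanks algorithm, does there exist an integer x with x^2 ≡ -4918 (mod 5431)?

Pull out -1: (-4918/5431) = (-1/5431)·(4918/5431). Since 5431 ≡ 3 (mod 4), (-1/5431) = -1. Now have -(4918/5431).
Factor out 2: 4918 = 2·2459. Since 5431 ≡ 7 (mod 8), (2/5431) = +1. Now have -(2459/5431).
Both 2459 ≡ 3 and 5431 ≡ 3 (mod 4), so reciprocity gives (2459/5431) = -(5431/2459). Reduce: 5431 ≡ 513 (mod 2459). Now have (513/2459).
513 ≡ 1 (mod 4), so quadratic reciprocity gives (513/2459) = (2459/513). Reduce: 2459 ≡ 407 (mod 513). Now have (407/513).
513 ≡ 1 (mod 4), so quadratic reciprocity gives (407/513) = (513/407). Reduce: 513 ≡ 106 (mod 407). Now have (106/407).
Factor out 2: 106 = 2·53. Since 407 ≡ 7 (mod 8), (2/407) = +1. Now have (53/407).
53 ≡ 1 (mod 4), so quadratic reciprocity gives (53/407) = (407/53). Reduce: 407 ≡ 36 (mod 53). Now have (36/53).
Factor out 2: 36 = 2^2·9. Since 53 ≡ 5 (mod 8), (2/53) = -1, and (2/53)^2 = +1. Now have (9/53).
9 ≡ 1 (mod 4), so quadratic reciprocity gives (9/53) = (53/9). Reduce: 53 ≡ 8 (mod 9). Now have (8/9).
Factor out 2: 8 = 2^3. Since 9 ≡ 1 (mod 8), (2/9) = +1, and (2/9)^3 = +1. Now have (1/9).
(1/9) = 1. Collecting the sign factors: 1.
(-4918/5431) = 1, and 5431 is prime, so -4918 is a quadratic residue mod 5431.

yes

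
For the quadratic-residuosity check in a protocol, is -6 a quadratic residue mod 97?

(-6/97)
  = (91/97)    [-6 ≡ 91 mod 97]
  = (97/91)    [QR: 97 ≡ 1 mod 4, sign kept]
  = (6/91)    [97 ≡ 6 mod 91]
  = -(3/91)    [91 ≡ 3 mod 8 ⇒ (2/91) = -1]
  = (91/3)    [QR: both ≡ 3 mod 4, sign flips]
  = (1/3)    [91 ≡ 1 mod 3]
  = 1    [(1/3) = 1]
The Legendre symbol is 1, so x^2 ≡ -6 (mod 97) has solution.

yes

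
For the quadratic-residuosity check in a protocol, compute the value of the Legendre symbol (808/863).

(808/863)
  = (101/863)    [863 ≡ 7 mod 8 ⇒ (2/863)^3 = +1]
  = (863/101)    [QR: 101 ≡ 1 mod 4, sign kept]
  = (55/101)    [863 ≡ 55 mod 101]
  = (101/55)    [QR: 101 ≡ 1 mod 4, sign kept]
  = (46/55)    [101 ≡ 46 mod 55]
  = (23/55)    [55 ≡ 7 mod 8 ⇒ (2/55) = +1]
  = -(55/23)    [QR: both ≡ 3 mod 4, sign flips]
  = -(9/23)    [55 ≡ 9 mod 23]
  = -(23/9)    [QR: 9 ≡ 1 mod 4, sign kept]
  = -(5/9)    [23 ≡ 5 mod 9]
  = -(9/5)    [QR: 5 ≡ 1 mod 4, sign kept]
  = -(4/5)    [9 ≡ 4 mod 5]
  = -(1/5)    [5 ≡ 5 mod 8 ⇒ (2/5)^2 = +1]
  = -1    [(1/5) = 1]

-1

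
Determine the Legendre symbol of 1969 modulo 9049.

1

1969 ≡ 1 (mod 4), so quadratic reciprocity gives (1969/9049) = (9049/1969). Reduce: 9049 ≡ 1173 (mod 1969). Now have (1173/1969).
1173 ≡ 1 (mod 4), so quadratic reciprocity gives (1173/1969) = (1969/1173). Reduce: 1969 ≡ 796 (mod 1173). Now have (796/1173).
Factor out 2: 796 = 2^2·199. Since 1173 ≡ 5 (mod 8), (2/1173) = -1, and (2/1173)^2 = +1. Now have (199/1173).
1173 ≡ 1 (mod 4), so quadratic reciprocity gives (199/1173) = (1173/199). Reduce: 1173 ≡ 178 (mod 199). Now have (178/199).
Factor out 2: 178 = 2·89. Since 199 ≡ 7 (mod 8), (2/199) = +1. Now have (89/199).
89 ≡ 1 (mod 4), so quadratic reciprocity gives (89/199) = (199/89). Reduce: 199 ≡ 21 (mod 89). Now have (21/89).
21 ≡ 1 (mod 4), so quadratic reciprocity gives (21/89) = (89/21). Reduce: 89 ≡ 5 (mod 21). Now have (5/21).
5 ≡ 1 (mod 4), so quadratic reciprocity gives (5/21) = (21/5). Reduce: 21 ≡ 1 (mod 5). Now have (1/5).
(1/5) = 1. Collecting the sign factors: 1.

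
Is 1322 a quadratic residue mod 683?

yes

Reduce the numerator: 1322 ≡ 639 (mod 683), so (1322/683) = (639/683).
Both 639 ≡ 3 and 683 ≡ 3 (mod 4), so reciprocity gives (639/683) = -(683/639). Reduce: 683 ≡ 44 (mod 639). Now have -(44/639).
Factor out 2: 44 = 2^2·11. Since 639 ≡ 7 (mod 8), (2/639) = +1, and (2/639)^2 = +1. Now have -(11/639).
Both 11 ≡ 3 and 639 ≡ 3 (mod 4), so reciprocity gives (11/639) = -(639/11). Reduce: 639 ≡ 1 (mod 11). Now have (1/11).
(1/11) = 1. Collecting the sign factors: 1.
The Legendre symbol is 1, so x^2 ≡ 1322 (mod 683) has solution.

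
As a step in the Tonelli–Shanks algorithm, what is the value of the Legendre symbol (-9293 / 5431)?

1

Pull out -1: (-9293 / 5431) = (-1 / 5431)·(9293 / 5431). Since 5431 ≡ 3 (mod 4), (-1 / 5431) = -1. Now have -(9293 / 5431).
Reduce the numerator: 9293 ≡ 3862 (mod 5431), so (9293 / 5431) = (3862 / 5431).
Factor out 2: 3862 = 2·1931. Since 5431 ≡ 7 (mod 8), (2 / 5431) = +1. Now have -(1931 / 5431).
Both 1931 ≡ 3 and 5431 ≡ 3 (mod 4), so reciprocity gives (1931 / 5431) = -(5431 / 1931). Reduce: 5431 ≡ 1569 (mod 1931). Now have (1569 / 1931).
1569 ≡ 1 (mod 4), so quadratic reciprocity gives (1569 / 1931) = (1931 / 1569). Reduce: 1931 ≡ 362 (mod 1569). Now have (362 / 1569).
Factor out 2: 362 = 2·181. Since 1569 ≡ 1 (mod 8), (2 / 1569) = +1. Now have (181 / 1569).
181 ≡ 1 (mod 4), so quadratic reciprocity gives (181 / 1569) = (1569 / 181). Reduce: 1569 ≡ 121 (mod 181). Now have (121 / 181).
121 ≡ 1 (mod 4), so quadratic reciprocity gives (121 / 181) = (181 / 121). Reduce: 181 ≡ 60 (mod 121). Now have (60 / 121).
Factor out 2: 60 = 2^2·15. Since 121 ≡ 1 (mod 8), (2 / 121) = +1, and (2 / 121)^2 = +1. Now have (15 / 121).
121 ≡ 1 (mod 4), so quadratic reciprocity gives (15 / 121) = (121 / 15). Reduce: 121 ≡ 1 (mod 15). Now have (1 / 15).
(1 / 15) = 1. Collecting the sign factors: 1.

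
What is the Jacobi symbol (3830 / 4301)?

1

(3830 / 4301)
  = -(1915 / 4301)    [4301 ≡ 5 mod 8 ⇒ (2 / 4301) = -1]
  = -(4301 / 1915)    [QR: 4301 ≡ 1 mod 4, sign kept]
  = -(471 / 1915)    [4301 ≡ 471 mod 1915]
  = (1915 / 471)    [QR: both ≡ 3 mod 4, sign flips]
  = (31 / 471)    [1915 ≡ 31 mod 471]
  = -(471 / 31)    [QR: both ≡ 3 mod 4, sign flips]
  = -(6 / 31)    [471 ≡ 6 mod 31]
  = -(3 / 31)    [31 ≡ 7 mod 8 ⇒ (2 / 31) = +1]
  = (31 / 3)    [QR: both ≡ 3 mod 4, sign flips]
  = (1 / 3)    [31 ≡ 1 mod 3]
  = 1    [(1 / 3) = 1]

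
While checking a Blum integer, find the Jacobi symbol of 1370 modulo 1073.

1

(1370/1073)
  = (297/1073)    [1370 ≡ 297 mod 1073]
  = (1073/297)    [QR: 297 ≡ 1 mod 4, sign kept]
  = (182/297)    [1073 ≡ 182 mod 297]
  = (91/297)    [297 ≡ 1 mod 8 ⇒ (2/297) = +1]
  = (297/91)    [QR: 297 ≡ 1 mod 4, sign kept]
  = (24/91)    [297 ≡ 24 mod 91]
  = -(3/91)    [91 ≡ 3 mod 8 ⇒ (2/91)^3 = -1]
  = (91/3)    [QR: both ≡ 3 mod 4, sign flips]
  = (1/3)    [91 ≡ 1 mod 3]
  = 1    [(1/3) = 1]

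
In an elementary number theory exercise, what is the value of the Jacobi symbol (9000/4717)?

(9000/4717)
  = (4283/4717)    [9000 ≡ 4283 mod 4717]
  = (4717/4283)    [QR: 4717 ≡ 1 mod 4, sign kept]
  = (434/4283)    [4717 ≡ 434 mod 4283]
  = -(217/4283)    [4283 ≡ 3 mod 8 ⇒ (2/4283) = -1]
  = -(4283/217)    [QR: 217 ≡ 1 mod 4, sign kept]
  = -(160/217)    [4283 ≡ 160 mod 217]
  = -(5/217)    [217 ≡ 1 mod 8 ⇒ (2/217)^5 = +1]
  = -(217/5)    [QR: 5 ≡ 1 mod 4, sign kept]
  = -(2/5)    [217 ≡ 2 mod 5]
  = (1/5)    [5 ≡ 5 mod 8 ⇒ (2/5) = -1]
  = 1    [(1/5) = 1]

1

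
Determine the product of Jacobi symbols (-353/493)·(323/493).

By multiplicativity, (-353·323/493) = (-353/493)·(323/493).
First factor (-353/493):
Reduce the numerator: -353 ≡ 140 (mod 493), so (-353/493) = (140/493).
Factor out 2: 140 = 2^2·35. Since 493 ≡ 5 (mod 8), (2/493) = -1, and (2/493)^2 = +1. Now have (35/493).
493 ≡ 1 (mod 4), so quadratic reciprocity gives (35/493) = (493/35). Reduce: 493 ≡ 3 (mod 35). Now have (3/35).
Both 3 ≡ 3 and 35 ≡ 3 (mod 4), so reciprocity gives (3/35) = -(35/3). Reduce: 35 ≡ 2 (mod 3). Now have -(2/3).
Factor out 2: 2 = 2. Since 3 ≡ 3 (mod 8), (2/3) = -1. Now have (1/3).
(1/3) = 1. Collecting the sign factors: 1.
Second factor (323/493):
493 ≡ 1 (mod 4), so quadratic reciprocity gives (323/493) = (493/323). Reduce: 493 ≡ 170 (mod 323). Now have (170/323).
Factor out 2: 170 = 2·85. Since 323 ≡ 3 (mod 8), (2/323) = -1. Now have -(85/323).
85 ≡ 1 (mod 4), so quadratic reciprocity gives (85/323) = (323/85). Reduce: 323 ≡ 68 (mod 85). Now have -(68/85).
Factor out 2: 68 = 2^2·17. Since 85 ≡ 5 (mod 8), (2/85) = -1, and (2/85)^2 = +1. Now have -(17/85).
17 ≡ 1 (mod 4), so quadratic reciprocity gives (17/85) = (85/17). Reduce: 85 ≡ 0 (mod 17). Now have -(0/17).
The numerator is now 0 with denominator 17 > 1: the symbol is 0.
Product: (1)·(0) = 0.

0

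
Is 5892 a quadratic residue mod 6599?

yes

(5892|6599)
  = (1473|6599)    [6599 ≡ 7 mod 8 ⇒ (2|6599)^2 = +1]
  = (6599|1473)    [QR: 1473 ≡ 1 mod 4, sign kept]
  = (707|1473)    [6599 ≡ 707 mod 1473]
  = (1473|707)    [QR: 1473 ≡ 1 mod 4, sign kept]
  = (59|707)    [1473 ≡ 59 mod 707]
  = -(707|59)    [QR: both ≡ 3 mod 4, sign flips]
  = -(58|59)    [707 ≡ 58 mod 59]
  = (29|59)    [59 ≡ 3 mod 8 ⇒ (2|59) = -1]
  = (59|29)    [QR: 29 ≡ 1 mod 4, sign kept]
  = (1|29)    [59 ≡ 1 mod 29]
  = 1    [(1|29) = 1]
The Legendre symbol is 1, so x^2 ≡ 5892 (mod 6599) has solution.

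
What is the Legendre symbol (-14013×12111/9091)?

By multiplicativity, (-14013·12111/9091) = (-14013/9091)·(12111/9091).
First factor (-14013/9091):
(-14013/9091)
  = (4169/9091)    [-14013 ≡ 4169 mod 9091]
  = (9091/4169)    [QR: 4169 ≡ 1 mod 4, sign kept]
  = (753/4169)    [9091 ≡ 753 mod 4169]
  = (4169/753)    [QR: 753 ≡ 1 mod 4, sign kept]
  = (404/753)    [4169 ≡ 404 mod 753]
  = (101/753)    [753 ≡ 1 mod 8 ⇒ (2/753)^2 = +1]
  = (753/101)    [QR: 101 ≡ 1 mod 4, sign kept]
  = (46/101)    [753 ≡ 46 mod 101]
  = -(23/101)    [101 ≡ 5 mod 8 ⇒ (2/101) = -1]
  = -(101/23)    [QR: 101 ≡ 1 mod 4, sign kept]
  = -(9/23)    [101 ≡ 9 mod 23]
  = -(23/9)    [QR: 9 ≡ 1 mod 4, sign kept]
  = -(5/9)    [23 ≡ 5 mod 9]
  = -(9/5)    [QR: 5 ≡ 1 mod 4, sign kept]
  = -(4/5)    [9 ≡ 4 mod 5]
  = -(1/5)    [5 ≡ 5 mod 8 ⇒ (2/5)^2 = +1]
  = -1    [(1/5) = 1]
Second factor (12111/9091):
(12111/9091)
  = (3020/9091)    [12111 ≡ 3020 mod 9091]
  = (755/9091)    [9091 ≡ 3 mod 8 ⇒ (2/9091)^2 = +1]
  = -(9091/755)    [QR: both ≡ 3 mod 4, sign flips]
  = -(31/755)    [9091 ≡ 31 mod 755]
  = (755/31)    [QR: both ≡ 3 mod 4, sign flips]
  = (11/31)    [755 ≡ 11 mod 31]
  = -(31/11)    [QR: both ≡ 3 mod 4, sign flips]
  = -(9/11)    [31 ≡ 9 mod 11]
  = -(11/9)    [QR: 9 ≡ 1 mod 4, sign kept]
  = -(2/9)    [11 ≡ 2 mod 9]
  = -(1/9)    [9 ≡ 1 mod 8 ⇒ (2/9) = +1]
  = -1    [(1/9) = 1]
Product: (-1)·(-1) = 1.

1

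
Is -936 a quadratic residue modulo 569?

yes

Reduce the numerator: -936 ≡ 202 (mod 569), so (-936/569) = (202/569).
Factor out 2: 202 = 2·101. Since 569 ≡ 1 (mod 8), (2/569) = +1. Now have (101/569).
101 ≡ 1 (mod 4), so quadratic reciprocity gives (101/569) = (569/101). Reduce: 569 ≡ 64 (mod 101). Now have (64/101).
Factor out 2: 64 = 2^6. Since 101 ≡ 5 (mod 8), (2/101) = -1, and (2/101)^6 = +1. Now have (1/101).
(1/101) = 1. Collecting the sign factors: 1.
The Legendre symbol is 1, so x^2 ≡ -936 (mod 569) has solution.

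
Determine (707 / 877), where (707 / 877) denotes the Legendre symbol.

-1

(707 / 877)
  = (877 / 707)    [QR: 877 ≡ 1 mod 4, sign kept]
  = (170 / 707)    [877 ≡ 170 mod 707]
  = -(85 / 707)    [707 ≡ 3 mod 8 ⇒ (2 / 707) = -1]
  = -(707 / 85)    [QR: 85 ≡ 1 mod 4, sign kept]
  = -(27 / 85)    [707 ≡ 27 mod 85]
  = -(85 / 27)    [QR: 85 ≡ 1 mod 4, sign kept]
  = -(4 / 27)    [85 ≡ 4 mod 27]
  = -(1 / 27)    [27 ≡ 3 mod 8 ⇒ (2 / 27)^2 = +1]
  = -1    [(1 / 27) = 1]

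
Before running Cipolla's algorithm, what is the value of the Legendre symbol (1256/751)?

(1256/751)
  = (505/751)    [1256 ≡ 505 mod 751]
  = (751/505)    [QR: 505 ≡ 1 mod 4, sign kept]
  = (246/505)    [751 ≡ 246 mod 505]
  = (123/505)    [505 ≡ 1 mod 8 ⇒ (2/505) = +1]
  = (505/123)    [QR: 505 ≡ 1 mod 4, sign kept]
  = (13/123)    [505 ≡ 13 mod 123]
  = (123/13)    [QR: 13 ≡ 1 mod 4, sign kept]
  = (6/13)    [123 ≡ 6 mod 13]
  = -(3/13)    [13 ≡ 5 mod 8 ⇒ (2/13) = -1]
  = -(13/3)    [QR: 13 ≡ 1 mod 4, sign kept]
  = -(1/3)    [13 ≡ 1 mod 3]
  = -1    [(1/3) = 1]

-1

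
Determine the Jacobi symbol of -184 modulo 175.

(-184/175)
  = (166/175)    [-184 ≡ 166 mod 175]
  = (83/175)    [175 ≡ 7 mod 8 ⇒ (2/175) = +1]
  = -(175/83)    [QR: both ≡ 3 mod 4, sign flips]
  = -(9/83)    [175 ≡ 9 mod 83]
  = -(83/9)    [QR: 9 ≡ 1 mod 4, sign kept]
  = -(2/9)    [83 ≡ 2 mod 9]
  = -(1/9)    [9 ≡ 1 mod 8 ⇒ (2/9) = +1]
  = -1    [(1/9) = 1]

-1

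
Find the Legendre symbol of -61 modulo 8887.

Reduce the numerator: -61 ≡ 8826 (mod 8887), so (-61 / 8887) = (8826 / 8887).
Factor out 2: 8826 = 2·4413. Since 8887 ≡ 7 (mod 8), (2 / 8887) = +1. Now have (4413 / 8887).
4413 ≡ 1 (mod 4), so quadratic reciprocity gives (4413 / 8887) = (8887 / 4413). Reduce: 8887 ≡ 61 (mod 4413). Now have (61 / 4413).
61 ≡ 1 (mod 4), so quadratic reciprocity gives (61 / 4413) = (4413 / 61). Reduce: 4413 ≡ 21 (mod 61). Now have (21 / 61).
21 ≡ 1 (mod 4), so quadratic reciprocity gives (21 / 61) = (61 / 21). Reduce: 61 ≡ 19 (mod 21). Now have (19 / 21).
21 ≡ 1 (mod 4), so quadratic reciprocity gives (19 / 21) = (21 / 19). Reduce: 21 ≡ 2 (mod 19). Now have (2 / 19).
Factor out 2: 2 = 2. Since 19 ≡ 3 (mod 8), (2 / 19) = -1. Now have -(1 / 19).
(1 / 19) = 1. Collecting the sign factors: -1.

-1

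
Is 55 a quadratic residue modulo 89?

yes

89 ≡ 1 (mod 4), so quadratic reciprocity gives (55/89) = (89/55). Reduce: 89 ≡ 34 (mod 55). Now have (34/55).
Factor out 2: 34 = 2·17. Since 55 ≡ 7 (mod 8), (2/55) = +1. Now have (17/55).
17 ≡ 1 (mod 4), so quadratic reciprocity gives (17/55) = (55/17). Reduce: 55 ≡ 4 (mod 17). Now have (4/17).
Factor out 2: 4 = 2^2. Since 17 ≡ 1 (mod 8), (2/17) = +1, and (2/17)^2 = +1. Now have (1/17).
(1/17) = 1. Collecting the sign factors: 1.
The Legendre symbol is 1, so x^2 ≡ 55 (mod 89) has solution.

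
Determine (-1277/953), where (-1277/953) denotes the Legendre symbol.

1

Reduce the numerator: -1277 ≡ 629 (mod 953), so (-1277/953) = (629/953).
629 ≡ 1 (mod 4), so quadratic reciprocity gives (629/953) = (953/629). Reduce: 953 ≡ 324 (mod 629). Now have (324/629).
Factor out 2: 324 = 2^2·81. Since 629 ≡ 5 (mod 8), (2/629) = -1, and (2/629)^2 = +1. Now have (81/629).
81 ≡ 1 (mod 4), so quadratic reciprocity gives (81/629) = (629/81). Reduce: 629 ≡ 62 (mod 81). Now have (62/81).
Factor out 2: 62 = 2·31. Since 81 ≡ 1 (mod 8), (2/81) = +1. Now have (31/81).
81 ≡ 1 (mod 4), so quadratic reciprocity gives (31/81) = (81/31). Reduce: 81 ≡ 19 (mod 31). Now have (19/31).
Both 19 ≡ 3 and 31 ≡ 3 (mod 4), so reciprocity gives (19/31) = -(31/19). Reduce: 31 ≡ 12 (mod 19). Now have -(12/19).
Factor out 2: 12 = 2^2·3. Since 19 ≡ 3 (mod 8), (2/19) = -1, and (2/19)^2 = +1. Now have -(3/19).
Both 3 ≡ 3 and 19 ≡ 3 (mod 4), so reciprocity gives (3/19) = -(19/3). Reduce: 19 ≡ 1 (mod 3). Now have (1/3).
(1/3) = 1. Collecting the sign factors: 1.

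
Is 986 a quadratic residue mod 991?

no

Factor out 2: 986 = 2·493. Since 991 ≡ 7 (mod 8), (2/991) = +1. Now have (493/991).
493 ≡ 1 (mod 4), so quadratic reciprocity gives (493/991) = (991/493). Reduce: 991 ≡ 5 (mod 493). Now have (5/493).
5 ≡ 1 (mod 4), so quadratic reciprocity gives (5/493) = (493/5). Reduce: 493 ≡ 3 (mod 5). Now have (3/5).
5 ≡ 1 (mod 4), so quadratic reciprocity gives (3/5) = (5/3). Reduce: 5 ≡ 2 (mod 3). Now have (2/3).
Factor out 2: 2 = 2. Since 3 ≡ 3 (mod 8), (2/3) = -1. Now have -(1/3).
(1/3) = 1. Collecting the sign factors: -1.
The Legendre symbol is -1, so x^2 ≡ 986 (mod 991) has no solution.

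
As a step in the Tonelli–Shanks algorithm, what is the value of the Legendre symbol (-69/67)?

Pull out -1: (-69/67) = (-1/67)·(69/67). Since 67 ≡ 3 (mod 4), (-1/67) = -1. Now have -(69/67).
Reduce the numerator: 69 ≡ 2 (mod 67), so (69/67) = (2/67).
Factor out 2: 2 = 2. Since 67 ≡ 3 (mod 8), (2/67) = -1. Now have (1/67).
(1/67) = 1. Collecting the sign factors: 1.

1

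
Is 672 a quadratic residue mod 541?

(672|541)
  = (131|541)    [672 ≡ 131 mod 541]
  = (541|131)    [QR: 541 ≡ 1 mod 4, sign kept]
  = (17|131)    [541 ≡ 17 mod 131]
  = (131|17)    [QR: 17 ≡ 1 mod 4, sign kept]
  = (12|17)    [131 ≡ 12 mod 17]
  = (3|17)    [17 ≡ 1 mod 8 ⇒ (2|17)^2 = +1]
  = (17|3)    [QR: 17 ≡ 1 mod 4, sign kept]
  = (2|3)    [17 ≡ 2 mod 3]
  = -(1|3)    [3 ≡ 3 mod 8 ⇒ (2|3) = -1]
  = -1    [(1|3) = 1]
(672|541) = -1, and 541 is prime, so 672 is not a quadratic residue mod 541.

no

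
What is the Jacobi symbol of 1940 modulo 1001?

1

Reduce the numerator: 1940 ≡ 939 (mod 1001), so (1940 / 1001) = (939 / 1001).
1001 ≡ 1 (mod 4), so quadratic reciprocity gives (939 / 1001) = (1001 / 939). Reduce: 1001 ≡ 62 (mod 939). Now have (62 / 939).
Factor out 2: 62 = 2·31. Since 939 ≡ 3 (mod 8), (2 / 939) = -1. Now have -(31 / 939).
Both 31 ≡ 3 and 939 ≡ 3 (mod 4), so reciprocity gives (31 / 939) = -(939 / 31). Reduce: 939 ≡ 9 (mod 31). Now have (9 / 31).
9 ≡ 1 (mod 4), so quadratic reciprocity gives (9 / 31) = (31 / 9). Reduce: 31 ≡ 4 (mod 9). Now have (4 / 9).
Factor out 2: 4 = 2^2. Since 9 ≡ 1 (mod 8), (2 / 9) = +1, and (2 / 9)^2 = +1. Now have (1 / 9).
(1 / 9) = 1. Collecting the sign factors: 1.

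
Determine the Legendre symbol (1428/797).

1

Reduce the numerator: 1428 ≡ 631 (mod 797), so (1428/797) = (631/797).
797 ≡ 1 (mod 4), so quadratic reciprocity gives (631/797) = (797/631). Reduce: 797 ≡ 166 (mod 631). Now have (166/631).
Factor out 2: 166 = 2·83. Since 631 ≡ 7 (mod 8), (2/631) = +1. Now have (83/631).
Both 83 ≡ 3 and 631 ≡ 3 (mod 4), so reciprocity gives (83/631) = -(631/83). Reduce: 631 ≡ 50 (mod 83). Now have -(50/83).
Factor out 2: 50 = 2·25. Since 83 ≡ 3 (mod 8), (2/83) = -1. Now have (25/83).
25 ≡ 1 (mod 4), so quadratic reciprocity gives (25/83) = (83/25). Reduce: 83 ≡ 8 (mod 25). Now have (8/25).
Factor out 2: 8 = 2^3. Since 25 ≡ 1 (mod 8), (2/25) = +1, and (2/25)^3 = +1. Now have (1/25).
(1/25) = 1. Collecting the sign factors: 1.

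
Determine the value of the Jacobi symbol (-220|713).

Reduce the numerator: -220 ≡ 493 (mod 713), so (-220|713) = (493|713).
493 ≡ 1 (mod 4), so quadratic reciprocity gives (493|713) = (713|493). Reduce: 713 ≡ 220 (mod 493). Now have (220|493).
Factor out 2: 220 = 2^2·55. Since 493 ≡ 5 (mod 8), (2|493) = -1, and (2|493)^2 = +1. Now have (55|493).
493 ≡ 1 (mod 4), so quadratic reciprocity gives (55|493) = (493|55). Reduce: 493 ≡ 53 (mod 55). Now have (53|55).
53 ≡ 1 (mod 4), so quadratic reciprocity gives (53|55) = (55|53). Reduce: 55 ≡ 2 (mod 53). Now have (2|53).
Factor out 2: 2 = 2. Since 53 ≡ 5 (mod 8), (2|53) = -1. Now have -(1|53).
(1|53) = 1. Collecting the sign factors: -1.

-1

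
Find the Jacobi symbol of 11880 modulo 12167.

1

Factor out 2: 11880 = 2^3·1485. Since 12167 ≡ 7 (mod 8), (2 / 12167) = +1, and (2 / 12167)^3 = +1. Now have (1485 / 12167).
1485 ≡ 1 (mod 4), so quadratic reciprocity gives (1485 / 12167) = (12167 / 1485). Reduce: 12167 ≡ 287 (mod 1485). Now have (287 / 1485).
1485 ≡ 1 (mod 4), so quadratic reciprocity gives (287 / 1485) = (1485 / 287). Reduce: 1485 ≡ 50 (mod 287). Now have (50 / 287).
Factor out 2: 50 = 2·25. Since 287 ≡ 7 (mod 8), (2 / 287) = +1. Now have (25 / 287).
25 ≡ 1 (mod 4), so quadratic reciprocity gives (25 / 287) = (287 / 25). Reduce: 287 ≡ 12 (mod 25). Now have (12 / 25).
Factor out 2: 12 = 2^2·3. Since 25 ≡ 1 (mod 8), (2 / 25) = +1, and (2 / 25)^2 = +1. Now have (3 / 25).
25 ≡ 1 (mod 4), so quadratic reciprocity gives (3 / 25) = (25 / 3). Reduce: 25 ≡ 1 (mod 3). Now have (1 / 3).
(1 / 3) = 1. Collecting the sign factors: 1.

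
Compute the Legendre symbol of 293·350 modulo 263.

1

By multiplicativity, (293·350 / 263) = (293 / 263)·(350 / 263).
First factor (293 / 263):
(293 / 263)
  = (30 / 263)    [293 ≡ 30 mod 263]
  = (15 / 263)    [263 ≡ 7 mod 8 ⇒ (2 / 263) = +1]
  = -(263 / 15)    [QR: both ≡ 3 mod 4, sign flips]
  = -(8 / 15)    [263 ≡ 8 mod 15]
  = -(1 / 15)    [15 ≡ 7 mod 8 ⇒ (2 / 15)^3 = +1]
  = -1    [(1 / 15) = 1]
Second factor (350 / 263):
(350 / 263)
  = (87 / 263)    [350 ≡ 87 mod 263]
  = -(263 / 87)    [QR: both ≡ 3 mod 4, sign flips]
  = -(2 / 87)    [263 ≡ 2 mod 87]
  = -(1 / 87)    [87 ≡ 7 mod 8 ⇒ (2 / 87) = +1]
  = -1    [(1 / 87) = 1]
Product: (-1)·(-1) = 1.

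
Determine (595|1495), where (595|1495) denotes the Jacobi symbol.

0

(595|1495)
  = -(1495|595)    [QR: both ≡ 3 mod 4, sign flips]
  = -(305|595)    [1495 ≡ 305 mod 595]
  = -(595|305)    [QR: 305 ≡ 1 mod 4, sign kept]
  = -(290|305)    [595 ≡ 290 mod 305]
  = -(145|305)    [305 ≡ 1 mod 8 ⇒ (2|305) = +1]
  = -(305|145)    [QR: 145 ≡ 1 mod 4, sign kept]
  = -(15|145)    [305 ≡ 15 mod 145]
  = -(145|15)    [QR: 145 ≡ 1 mod 4, sign kept]
  = -(10|15)    [145 ≡ 10 mod 15]
  = -(5|15)    [15 ≡ 7 mod 8 ⇒ (2|15) = +1]
  = -(15|5)    [QR: 5 ≡ 1 mod 4, sign kept]
  = -(0|5)    [15 ≡ 0 mod 5]
  = 0    [numerator 0, gcd > 1]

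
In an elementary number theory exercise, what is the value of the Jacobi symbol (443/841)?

1

841 ≡ 1 (mod 4), so quadratic reciprocity gives (443/841) = (841/443). Reduce: 841 ≡ 398 (mod 443). Now have (398/443).
Factor out 2: 398 = 2·199. Since 443 ≡ 3 (mod 8), (2/443) = -1. Now have -(199/443).
Both 199 ≡ 3 and 443 ≡ 3 (mod 4), so reciprocity gives (199/443) = -(443/199). Reduce: 443 ≡ 45 (mod 199). Now have (45/199).
45 ≡ 1 (mod 4), so quadratic reciprocity gives (45/199) = (199/45). Reduce: 199 ≡ 19 (mod 45). Now have (19/45).
45 ≡ 1 (mod 4), so quadratic reciprocity gives (19/45) = (45/19). Reduce: 45 ≡ 7 (mod 19). Now have (7/19).
Both 7 ≡ 3 and 19 ≡ 3 (mod 4), so reciprocity gives (7/19) = -(19/7). Reduce: 19 ≡ 5 (mod 7). Now have -(5/7).
5 ≡ 1 (mod 4), so quadratic reciprocity gives (5/7) = (7/5). Reduce: 7 ≡ 2 (mod 5). Now have -(2/5).
Factor out 2: 2 = 2. Since 5 ≡ 5 (mod 8), (2/5) = -1. Now have (1/5).
(1/5) = 1. Collecting the sign factors: 1.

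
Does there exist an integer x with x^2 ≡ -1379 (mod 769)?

no

(-1379/769)
  = (1379/769)    [769 ≡ 1 mod 4 ⇒ (-1/769) = +1]
  = (610/769)    [1379 ≡ 610 mod 769]
  = (305/769)    [769 ≡ 1 mod 8 ⇒ (2/769) = +1]
  = (769/305)    [QR: 305 ≡ 1 mod 4, sign kept]
  = (159/305)    [769 ≡ 159 mod 305]
  = (305/159)    [QR: 305 ≡ 1 mod 4, sign kept]
  = (146/159)    [305 ≡ 146 mod 159]
  = (73/159)    [159 ≡ 7 mod 8 ⇒ (2/159) = +1]
  = (159/73)    [QR: 73 ≡ 1 mod 4, sign kept]
  = (13/73)    [159 ≡ 13 mod 73]
  = (73/13)    [QR: 13 ≡ 1 mod 4, sign kept]
  = (8/13)    [73 ≡ 8 mod 13]
  = -(1/13)    [13 ≡ 5 mod 8 ⇒ (2/13)^3 = -1]
  = -1    [(1/13) = 1]
(-1379/769) = -1, and 769 is prime, so -1379 is not a quadratic residue mod 769.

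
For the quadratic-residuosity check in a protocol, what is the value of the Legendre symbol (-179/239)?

1

(-179/239)
  = (60/239)    [-179 ≡ 60 mod 239]
  = (15/239)    [239 ≡ 7 mod 8 ⇒ (2/239)^2 = +1]
  = -(239/15)    [QR: both ≡ 3 mod 4, sign flips]
  = -(14/15)    [239 ≡ 14 mod 15]
  = -(7/15)    [15 ≡ 7 mod 8 ⇒ (2/15) = +1]
  = (15/7)    [QR: both ≡ 3 mod 4, sign flips]
  = (1/7)    [15 ≡ 1 mod 7]
  = 1    [(1/7) = 1]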